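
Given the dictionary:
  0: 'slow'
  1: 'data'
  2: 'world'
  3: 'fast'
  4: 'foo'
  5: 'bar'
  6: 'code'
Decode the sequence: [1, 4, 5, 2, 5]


Look up each index in the dictionary:
  1 -> 'data'
  4 -> 'foo'
  5 -> 'bar'
  2 -> 'world'
  5 -> 'bar'

Decoded: "data foo bar world bar"


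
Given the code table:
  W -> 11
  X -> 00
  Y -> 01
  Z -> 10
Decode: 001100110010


Decoding:
00 -> X
11 -> W
00 -> X
11 -> W
00 -> X
10 -> Z


Result: XWXWXZ


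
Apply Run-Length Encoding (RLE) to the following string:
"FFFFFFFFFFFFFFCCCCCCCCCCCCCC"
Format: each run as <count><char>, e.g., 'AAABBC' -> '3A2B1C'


Scanning runs left to right:
  i=0: run of 'F' x 14 -> '14F'
  i=14: run of 'C' x 14 -> '14C'

RLE = 14F14C


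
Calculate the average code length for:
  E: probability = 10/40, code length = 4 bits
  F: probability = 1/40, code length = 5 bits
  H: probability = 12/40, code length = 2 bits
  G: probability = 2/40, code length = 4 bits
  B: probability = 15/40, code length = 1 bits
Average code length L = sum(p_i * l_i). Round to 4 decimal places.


Weighted contributions p_i * l_i:
  E: (10/40) * 4 = 40/40
  F: (1/40) * 5 = 5/40
  H: (12/40) * 2 = 24/40
  G: (2/40) * 4 = 8/40
  B: (15/40) * 1 = 15/40
Sum = (40 + 5 + 24 + 8 + 15)/40 = 92/40

L = 92/40 = 2.3000 bits/symbol


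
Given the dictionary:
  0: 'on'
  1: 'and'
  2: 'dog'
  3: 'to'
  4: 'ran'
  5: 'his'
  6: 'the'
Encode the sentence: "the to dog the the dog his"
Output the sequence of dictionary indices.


Look up each word in the dictionary:
  'the' -> 6
  'to' -> 3
  'dog' -> 2
  'the' -> 6
  'the' -> 6
  'dog' -> 2
  'his' -> 5

Encoded: [6, 3, 2, 6, 6, 2, 5]


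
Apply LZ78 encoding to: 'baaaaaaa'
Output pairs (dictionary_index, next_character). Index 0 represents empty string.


LZ78 encoding steps:
Dictionary: {0: ''}
Step 1: w='' (idx 0), next='b' -> output (0, 'b'), add 'b' as idx 1
Step 2: w='' (idx 0), next='a' -> output (0, 'a'), add 'a' as idx 2
Step 3: w='a' (idx 2), next='a' -> output (2, 'a'), add 'aa' as idx 3
Step 4: w='aa' (idx 3), next='a' -> output (3, 'a'), add 'aaa' as idx 4
Step 5: w='a' (idx 2), end of input -> output (2, '')


Encoded: [(0, 'b'), (0, 'a'), (2, 'a'), (3, 'a'), (2, '')]


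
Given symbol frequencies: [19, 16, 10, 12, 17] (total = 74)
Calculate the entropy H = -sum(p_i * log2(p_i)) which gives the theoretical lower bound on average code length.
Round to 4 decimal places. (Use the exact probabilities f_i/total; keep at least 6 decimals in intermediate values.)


Per-symbol terms -p_i * log2(p_i) with p_i = f_i/74:
  p = 19/74 = 0.256757: log2(p) = -1.961526, -p*log2(p) = 0.503635
  p = 16/74 = 0.216216: log2(p) = -2.209453, -p*log2(p) = 0.477720
  p = 10/74 = 0.135135: log2(p) = -2.887525, -p*log2(p) = 0.390206
  p = 12/74 = 0.162162: log2(p) = -2.624491, -p*log2(p) = 0.425593
  p = 17/74 = 0.229730: log2(p) = -2.121991, -p*log2(p) = 0.487484
H = 0.503635 + 0.477720 + 0.390206 + 0.425593 + 0.487484 = 2.284638

H = 2.2846 bits/symbol


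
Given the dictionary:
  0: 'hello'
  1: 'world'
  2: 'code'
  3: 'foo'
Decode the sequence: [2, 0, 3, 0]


Look up each index in the dictionary:
  2 -> 'code'
  0 -> 'hello'
  3 -> 'foo'
  0 -> 'hello'

Decoded: "code hello foo hello"


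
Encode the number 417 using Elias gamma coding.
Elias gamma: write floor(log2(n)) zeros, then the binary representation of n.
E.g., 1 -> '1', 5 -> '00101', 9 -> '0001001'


num_bits = floor(log2(417)) + 1 = 9
leading_zeros = num_bits - 1 = 8
binary(417) = 110100001

Elias gamma(417) = '00000000' + '110100001' = 00000000110100001 (17 bits)


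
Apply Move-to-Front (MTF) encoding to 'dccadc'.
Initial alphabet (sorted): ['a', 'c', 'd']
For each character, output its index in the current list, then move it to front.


MTF encoding:
'd': index 2 in ['a', 'c', 'd'] -> ['d', 'a', 'c']
'c': index 2 in ['d', 'a', 'c'] -> ['c', 'd', 'a']
'c': index 0 in ['c', 'd', 'a'] -> ['c', 'd', 'a']
'a': index 2 in ['c', 'd', 'a'] -> ['a', 'c', 'd']
'd': index 2 in ['a', 'c', 'd'] -> ['d', 'a', 'c']
'c': index 2 in ['d', 'a', 'c'] -> ['c', 'd', 'a']


Output: [2, 2, 0, 2, 2, 2]


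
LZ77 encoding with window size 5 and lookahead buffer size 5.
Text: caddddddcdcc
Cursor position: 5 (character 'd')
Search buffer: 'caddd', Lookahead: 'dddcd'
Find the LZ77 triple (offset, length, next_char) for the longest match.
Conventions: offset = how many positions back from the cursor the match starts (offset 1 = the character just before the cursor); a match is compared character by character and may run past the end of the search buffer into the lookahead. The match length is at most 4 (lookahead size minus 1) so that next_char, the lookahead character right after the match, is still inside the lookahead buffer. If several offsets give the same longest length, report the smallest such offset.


Try each offset into the search buffer:
  offset=1 (pos 4, char 'd'): match length 3
  offset=2 (pos 3, char 'd'): match length 3
  offset=3 (pos 2, char 'd'): match length 3
  offset=4 (pos 1, char 'a'): match length 0
  offset=5 (pos 0, char 'c'): match length 0
Longest match has length 3, found at offsets 1, 2, 3; take the smallest, offset 1.
next_char = character at position 5 + 3 = 8 -> 'c'

Best match: offset=1, length=3 (matching 'ddd' starting at position 4)
LZ77 triple: (1, 3, 'c')


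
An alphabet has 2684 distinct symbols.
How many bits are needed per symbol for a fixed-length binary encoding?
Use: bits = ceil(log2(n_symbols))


log2(2684) = 11.3902
Bracket: 2^11 = 2048 < 2684 <= 2^12 = 4096
So ceil(log2(2684)) = 12

bits = ceil(log2(2684)) = ceil(11.3902) = 12 bits


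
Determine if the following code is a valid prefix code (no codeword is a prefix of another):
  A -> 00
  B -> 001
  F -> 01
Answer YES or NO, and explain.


Checking each pair (does one codeword prefix another?):
  A='00' vs B='001': prefix -- VIOLATION

NO -- this is NOT a valid prefix code. A (00) is a prefix of B (001).


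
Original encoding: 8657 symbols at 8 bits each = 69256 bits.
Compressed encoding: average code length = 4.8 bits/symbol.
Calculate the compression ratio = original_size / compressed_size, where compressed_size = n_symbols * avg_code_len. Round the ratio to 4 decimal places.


original_size = n_symbols * orig_bits = 8657 * 8 = 69256 bits
compressed_size = n_symbols * avg_code_len = 8657 * 4.8 = 41553.6 bits
ratio = original_size / compressed_size = 69256 / 41553.6 = 1.6667

Compression ratio = 1.6667


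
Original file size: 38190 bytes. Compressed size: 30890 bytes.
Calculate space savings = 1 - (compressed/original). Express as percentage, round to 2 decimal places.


ratio = compressed/original = 30890/38190 = 0.80885
savings = 1 - ratio = 1 - 0.80885 = 0.19115
as a percentage: 0.19115 * 100 = 19.11%

Space savings = 1 - 30890/38190 = 19.11%


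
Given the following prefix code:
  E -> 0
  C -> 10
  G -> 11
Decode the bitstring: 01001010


Decoding step by step:
Bits 0 -> E
Bits 10 -> C
Bits 0 -> E
Bits 10 -> C
Bits 10 -> C


Decoded message: ECECC


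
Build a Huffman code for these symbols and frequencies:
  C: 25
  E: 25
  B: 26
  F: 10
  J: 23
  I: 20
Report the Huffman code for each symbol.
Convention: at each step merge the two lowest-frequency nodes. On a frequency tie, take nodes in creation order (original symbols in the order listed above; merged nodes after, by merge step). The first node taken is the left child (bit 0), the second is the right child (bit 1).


Huffman tree construction:
Step 1: Merge F(10) + I(20) = 30
Step 2: Merge J(23) + C(25) = 48
Step 3: Merge E(25) + B(26) = 51
Step 4: Merge (F+I)(30) + (J+C)(48) = 78
Step 5: Merge (E+B)(51) + ((F+I)+(J+C))(78) = 129
Read each symbol's code off the tree from the root (left child = 0, right child = 1).

Codes:
  C: 111 (length 3)
  E: 00 (length 2)
  B: 01 (length 2)
  F: 100 (length 3)
  J: 110 (length 3)
  I: 101 (length 3)
Average code length: 336/129 = 2.6047 bits/symbol


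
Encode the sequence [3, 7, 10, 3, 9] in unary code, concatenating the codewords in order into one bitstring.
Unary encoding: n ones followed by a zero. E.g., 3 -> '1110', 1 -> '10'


Encode each number as n ones followed by a terminating 0:
  3 -> 1110 (4 bits)
  7 -> 11111110 (8 bits)
  10 -> 11111111110 (11 bits)
  3 -> 1110 (4 bits)
  9 -> 1111111110 (10 bits)
Total length = 4 + 8 + 11 + 4 + 10 = 37 bits.

Unary([3, 7, 10, 3, 9]) = 1110111111101111111111011101111111110 (37 bits)


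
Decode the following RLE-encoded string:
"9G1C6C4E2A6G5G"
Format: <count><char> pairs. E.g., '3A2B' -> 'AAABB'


Expanding each <count><char> pair:
  9G -> 'GGGGGGGGG'
  1C -> 'C'
  6C -> 'CCCCCC'
  4E -> 'EEEE'
  2A -> 'AA'
  6G -> 'GGGGGG'
  5G -> 'GGGGG'

Decoded = GGGGGGGGGCCCCCCCEEEEAAGGGGGGGGGGG


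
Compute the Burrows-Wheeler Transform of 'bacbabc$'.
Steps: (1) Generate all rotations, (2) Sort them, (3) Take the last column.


Rotations (sorted):
  0: $bacbabc -> last char: c
  1: abc$bacb -> last char: b
  2: acbabc$b -> last char: b
  3: babc$bac -> last char: c
  4: bacbabc$ -> last char: $
  5: bc$bacba -> last char: a
  6: c$bacbab -> last char: b
  7: cbabc$ba -> last char: a


BWT = cbbc$aba


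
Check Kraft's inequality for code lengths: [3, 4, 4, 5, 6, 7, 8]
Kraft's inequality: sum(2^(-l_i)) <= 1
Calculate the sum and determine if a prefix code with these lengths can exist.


Sum = 2^(-3) + 2^(-4) + 2^(-4) + 2^(-5) + 2^(-6) + 2^(-7) + 2^(-8)
    = 0.125 + 0.0625 + 0.0625 + 0.03125 + 0.015625 + 0.0078125 + 0.00390625
    = 79/256 = 0.30859375
Since 0.30859375 <= 1, Kraft's inequality IS satisfied.
A prefix code with these lengths CAN exist.

Kraft sum = 0.30859375. Satisfied.


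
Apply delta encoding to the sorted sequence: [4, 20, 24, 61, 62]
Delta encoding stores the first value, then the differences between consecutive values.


First value: 4
Deltas:
  20 - 4 = 16
  24 - 20 = 4
  61 - 24 = 37
  62 - 61 = 1


Delta encoded: [4, 16, 4, 37, 1]


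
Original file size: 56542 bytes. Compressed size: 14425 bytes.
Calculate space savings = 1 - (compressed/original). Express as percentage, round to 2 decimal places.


ratio = compressed/original = 14425/56542 = 0.25512
savings = 1 - ratio = 1 - 0.25512 = 0.74488
as a percentage: 0.74488 * 100 = 74.49%

Space savings = 1 - 14425/56542 = 74.49%


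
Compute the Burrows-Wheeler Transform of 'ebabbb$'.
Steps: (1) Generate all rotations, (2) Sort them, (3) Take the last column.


Rotations (sorted):
  0: $ebabbb -> last char: b
  1: abbb$eb -> last char: b
  2: b$ebabb -> last char: b
  3: babbb$e -> last char: e
  4: bb$ebab -> last char: b
  5: bbb$eba -> last char: a
  6: ebabbb$ -> last char: $


BWT = bbbeba$


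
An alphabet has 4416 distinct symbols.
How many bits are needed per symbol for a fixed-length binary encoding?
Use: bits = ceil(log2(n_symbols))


log2(4416) = 12.1085
Bracket: 2^12 = 4096 < 4416 <= 2^13 = 8192
So ceil(log2(4416)) = 13

bits = ceil(log2(4416)) = ceil(12.1085) = 13 bits


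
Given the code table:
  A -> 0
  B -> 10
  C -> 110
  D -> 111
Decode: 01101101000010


Decoding:
0 -> A
110 -> C
110 -> C
10 -> B
0 -> A
0 -> A
0 -> A
10 -> B


Result: ACCBAAAB


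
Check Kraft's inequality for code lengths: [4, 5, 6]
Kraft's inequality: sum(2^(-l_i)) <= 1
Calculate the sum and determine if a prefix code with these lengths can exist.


Sum = 2^(-4) + 2^(-5) + 2^(-6)
    = 0.0625 + 0.03125 + 0.015625
    = 7/64 = 0.109375
Since 0.109375 <= 1, Kraft's inequality IS satisfied.
A prefix code with these lengths CAN exist.

Kraft sum = 0.109375. Satisfied.


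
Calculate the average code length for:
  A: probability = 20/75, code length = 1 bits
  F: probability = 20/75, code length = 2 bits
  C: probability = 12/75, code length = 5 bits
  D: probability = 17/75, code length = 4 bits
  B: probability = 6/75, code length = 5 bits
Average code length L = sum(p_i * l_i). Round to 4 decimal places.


Weighted contributions p_i * l_i:
  A: (20/75) * 1 = 20/75
  F: (20/75) * 2 = 40/75
  C: (12/75) * 5 = 60/75
  D: (17/75) * 4 = 68/75
  B: (6/75) * 5 = 30/75
Sum = (20 + 40 + 60 + 68 + 30)/75 = 218/75

L = 218/75 = 2.9067 bits/symbol


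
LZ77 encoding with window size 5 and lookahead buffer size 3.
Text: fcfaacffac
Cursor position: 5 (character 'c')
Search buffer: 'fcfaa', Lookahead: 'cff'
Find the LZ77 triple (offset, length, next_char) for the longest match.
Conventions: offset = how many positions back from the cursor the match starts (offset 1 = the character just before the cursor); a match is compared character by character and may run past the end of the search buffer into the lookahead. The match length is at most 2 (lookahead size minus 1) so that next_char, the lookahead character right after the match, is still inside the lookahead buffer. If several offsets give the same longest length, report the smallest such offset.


Try each offset into the search buffer:
  offset=1 (pos 4, char 'a'): match length 0
  offset=2 (pos 3, char 'a'): match length 0
  offset=3 (pos 2, char 'f'): match length 0
  offset=4 (pos 1, char 'c'): match length 2
  offset=5 (pos 0, char 'f'): match length 0
Longest match has length 2 at offset 4.
next_char = character at position 5 + 2 = 7 -> 'f'

Best match: offset=4, length=2 (matching 'cf' starting at position 1)
LZ77 triple: (4, 2, 'f')


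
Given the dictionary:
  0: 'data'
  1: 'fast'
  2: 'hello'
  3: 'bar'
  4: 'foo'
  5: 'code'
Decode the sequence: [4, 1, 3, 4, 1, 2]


Look up each index in the dictionary:
  4 -> 'foo'
  1 -> 'fast'
  3 -> 'bar'
  4 -> 'foo'
  1 -> 'fast'
  2 -> 'hello'

Decoded: "foo fast bar foo fast hello"


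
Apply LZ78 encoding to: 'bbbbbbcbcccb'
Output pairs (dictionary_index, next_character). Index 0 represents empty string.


LZ78 encoding steps:
Dictionary: {0: ''}
Step 1: w='' (idx 0), next='b' -> output (0, 'b'), add 'b' as idx 1
Step 2: w='b' (idx 1), next='b' -> output (1, 'b'), add 'bb' as idx 2
Step 3: w='bb' (idx 2), next='b' -> output (2, 'b'), add 'bbb' as idx 3
Step 4: w='' (idx 0), next='c' -> output (0, 'c'), add 'c' as idx 4
Step 5: w='b' (idx 1), next='c' -> output (1, 'c'), add 'bc' as idx 5
Step 6: w='c' (idx 4), next='c' -> output (4, 'c'), add 'cc' as idx 6
Step 7: w='b' (idx 1), end of input -> output (1, '')


Encoded: [(0, 'b'), (1, 'b'), (2, 'b'), (0, 'c'), (1, 'c'), (4, 'c'), (1, '')]


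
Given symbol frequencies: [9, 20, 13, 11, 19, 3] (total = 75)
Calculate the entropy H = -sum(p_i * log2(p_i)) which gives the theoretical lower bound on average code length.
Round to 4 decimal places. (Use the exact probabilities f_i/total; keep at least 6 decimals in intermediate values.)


Per-symbol terms -p_i * log2(p_i) with p_i = f_i/75:
  p = 9/75 = 0.120000: log2(p) = -3.058894, -p*log2(p) = 0.367067
  p = 20/75 = 0.266667: log2(p) = -1.906891, -p*log2(p) = 0.508504
  p = 13/75 = 0.173333: log2(p) = -2.528379, -p*log2(p) = 0.438252
  p = 11/75 = 0.146667: log2(p) = -2.769387, -p*log2(p) = 0.406177
  p = 19/75 = 0.253333: log2(p) = -1.980891, -p*log2(p) = 0.501826
  p = 3/75 = 0.040000: log2(p) = -4.643856, -p*log2(p) = 0.185754
H = 0.367067 + 0.508504 + 0.438252 + 0.406177 + 0.501826 + 0.185754 = 2.407580

H = 2.4076 bits/symbol


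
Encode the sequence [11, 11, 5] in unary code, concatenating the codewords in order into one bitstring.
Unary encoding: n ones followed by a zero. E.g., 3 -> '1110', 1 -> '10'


Encode each number as n ones followed by a terminating 0:
  11 -> 111111111110 (12 bits)
  11 -> 111111111110 (12 bits)
  5 -> 111110 (6 bits)
Total length = 12 + 12 + 6 = 30 bits.

Unary([11, 11, 5]) = 111111111110111111111110111110 (30 bits)


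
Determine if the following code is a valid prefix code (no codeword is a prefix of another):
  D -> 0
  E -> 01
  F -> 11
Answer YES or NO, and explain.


Checking each pair (does one codeword prefix another?):
  D='0' vs E='01': prefix -- VIOLATION

NO -- this is NOT a valid prefix code. D (0) is a prefix of E (01).


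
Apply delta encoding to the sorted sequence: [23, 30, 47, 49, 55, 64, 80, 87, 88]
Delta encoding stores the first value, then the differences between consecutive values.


First value: 23
Deltas:
  30 - 23 = 7
  47 - 30 = 17
  49 - 47 = 2
  55 - 49 = 6
  64 - 55 = 9
  80 - 64 = 16
  87 - 80 = 7
  88 - 87 = 1


Delta encoded: [23, 7, 17, 2, 6, 9, 16, 7, 1]


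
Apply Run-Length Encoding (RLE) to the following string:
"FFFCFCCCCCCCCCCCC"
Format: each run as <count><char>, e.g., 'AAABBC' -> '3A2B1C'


Scanning runs left to right:
  i=0: run of 'F' x 3 -> '3F'
  i=3: run of 'C' x 1 -> '1C'
  i=4: run of 'F' x 1 -> '1F'
  i=5: run of 'C' x 12 -> '12C'

RLE = 3F1C1F12C


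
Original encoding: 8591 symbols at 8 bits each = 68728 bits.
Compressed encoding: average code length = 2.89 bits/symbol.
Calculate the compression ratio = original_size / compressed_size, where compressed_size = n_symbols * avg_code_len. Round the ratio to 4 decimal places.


original_size = n_symbols * orig_bits = 8591 * 8 = 68728 bits
compressed_size = n_symbols * avg_code_len = 8591 * 2.89 = 24827.99 bits
ratio = original_size / compressed_size = 68728 / 24827.99 = 2.7682

Compression ratio = 2.7682


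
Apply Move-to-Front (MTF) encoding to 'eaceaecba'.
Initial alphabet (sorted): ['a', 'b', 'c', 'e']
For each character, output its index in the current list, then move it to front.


MTF encoding:
'e': index 3 in ['a', 'b', 'c', 'e'] -> ['e', 'a', 'b', 'c']
'a': index 1 in ['e', 'a', 'b', 'c'] -> ['a', 'e', 'b', 'c']
'c': index 3 in ['a', 'e', 'b', 'c'] -> ['c', 'a', 'e', 'b']
'e': index 2 in ['c', 'a', 'e', 'b'] -> ['e', 'c', 'a', 'b']
'a': index 2 in ['e', 'c', 'a', 'b'] -> ['a', 'e', 'c', 'b']
'e': index 1 in ['a', 'e', 'c', 'b'] -> ['e', 'a', 'c', 'b']
'c': index 2 in ['e', 'a', 'c', 'b'] -> ['c', 'e', 'a', 'b']
'b': index 3 in ['c', 'e', 'a', 'b'] -> ['b', 'c', 'e', 'a']
'a': index 3 in ['b', 'c', 'e', 'a'] -> ['a', 'b', 'c', 'e']


Output: [3, 1, 3, 2, 2, 1, 2, 3, 3]


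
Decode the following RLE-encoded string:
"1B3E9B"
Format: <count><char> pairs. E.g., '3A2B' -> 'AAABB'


Expanding each <count><char> pair:
  1B -> 'B'
  3E -> 'EEE'
  9B -> 'BBBBBBBBB'

Decoded = BEEEBBBBBBBBB


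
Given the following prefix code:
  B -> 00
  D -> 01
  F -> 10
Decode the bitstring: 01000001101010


Decoding step by step:
Bits 01 -> D
Bits 00 -> B
Bits 00 -> B
Bits 01 -> D
Bits 10 -> F
Bits 10 -> F
Bits 10 -> F


Decoded message: DBBDFFF


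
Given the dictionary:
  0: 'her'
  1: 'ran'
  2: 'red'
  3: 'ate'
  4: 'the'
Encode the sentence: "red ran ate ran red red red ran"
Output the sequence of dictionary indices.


Look up each word in the dictionary:
  'red' -> 2
  'ran' -> 1
  'ate' -> 3
  'ran' -> 1
  'red' -> 2
  'red' -> 2
  'red' -> 2
  'ran' -> 1

Encoded: [2, 1, 3, 1, 2, 2, 2, 1]


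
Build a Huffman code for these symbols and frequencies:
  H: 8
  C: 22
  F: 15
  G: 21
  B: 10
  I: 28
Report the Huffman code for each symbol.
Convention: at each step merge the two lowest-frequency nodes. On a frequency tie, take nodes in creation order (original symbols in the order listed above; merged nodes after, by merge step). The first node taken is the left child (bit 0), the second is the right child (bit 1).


Huffman tree construction:
Step 1: Merge H(8) + B(10) = 18
Step 2: Merge F(15) + (H+B)(18) = 33
Step 3: Merge G(21) + C(22) = 43
Step 4: Merge I(28) + (F+(H+B))(33) = 61
Step 5: Merge (G+C)(43) + (I+(F+(H+B)))(61) = 104
Read each symbol's code off the tree from the root (left child = 0, right child = 1).

Codes:
  H: 1110 (length 4)
  C: 01 (length 2)
  F: 110 (length 3)
  G: 00 (length 2)
  B: 1111 (length 4)
  I: 10 (length 2)
Average code length: 259/104 = 2.4904 bits/symbol


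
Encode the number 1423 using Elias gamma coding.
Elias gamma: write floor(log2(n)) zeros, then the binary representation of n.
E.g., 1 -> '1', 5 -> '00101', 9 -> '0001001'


num_bits = floor(log2(1423)) + 1 = 11
leading_zeros = num_bits - 1 = 10
binary(1423) = 10110001111

Elias gamma(1423) = '0000000000' + '10110001111' = 000000000010110001111 (21 bits)


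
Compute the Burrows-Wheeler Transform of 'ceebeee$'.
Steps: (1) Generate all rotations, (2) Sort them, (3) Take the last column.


Rotations (sorted):
  0: $ceebeee -> last char: e
  1: beee$cee -> last char: e
  2: ceebeee$ -> last char: $
  3: e$ceebee -> last char: e
  4: ebeee$ce -> last char: e
  5: ee$ceebe -> last char: e
  6: eebeee$c -> last char: c
  7: eee$ceeb -> last char: b


BWT = ee$eeecb


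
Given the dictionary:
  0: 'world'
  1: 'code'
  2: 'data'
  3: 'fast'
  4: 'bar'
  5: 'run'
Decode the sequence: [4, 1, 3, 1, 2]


Look up each index in the dictionary:
  4 -> 'bar'
  1 -> 'code'
  3 -> 'fast'
  1 -> 'code'
  2 -> 'data'

Decoded: "bar code fast code data"


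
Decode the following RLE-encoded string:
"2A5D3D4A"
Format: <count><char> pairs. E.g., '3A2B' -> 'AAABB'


Expanding each <count><char> pair:
  2A -> 'AA'
  5D -> 'DDDDD'
  3D -> 'DDD'
  4A -> 'AAAA'

Decoded = AADDDDDDDDAAAA


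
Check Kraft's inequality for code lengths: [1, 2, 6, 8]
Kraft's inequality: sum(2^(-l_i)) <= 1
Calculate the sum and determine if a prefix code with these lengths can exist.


Sum = 2^(-1) + 2^(-2) + 2^(-6) + 2^(-8)
    = 0.5 + 0.25 + 0.015625 + 0.00390625
    = 197/256 = 0.76953125
Since 0.76953125 <= 1, Kraft's inequality IS satisfied.
A prefix code with these lengths CAN exist.

Kraft sum = 0.76953125. Satisfied.


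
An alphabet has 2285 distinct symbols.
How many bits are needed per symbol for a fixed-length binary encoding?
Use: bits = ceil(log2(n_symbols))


log2(2285) = 11.158
Bracket: 2^11 = 2048 < 2285 <= 2^12 = 4096
So ceil(log2(2285)) = 12

bits = ceil(log2(2285)) = ceil(11.158) = 12 bits


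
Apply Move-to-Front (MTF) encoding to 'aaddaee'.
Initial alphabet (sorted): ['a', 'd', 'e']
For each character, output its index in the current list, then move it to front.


MTF encoding:
'a': index 0 in ['a', 'd', 'e'] -> ['a', 'd', 'e']
'a': index 0 in ['a', 'd', 'e'] -> ['a', 'd', 'e']
'd': index 1 in ['a', 'd', 'e'] -> ['d', 'a', 'e']
'd': index 0 in ['d', 'a', 'e'] -> ['d', 'a', 'e']
'a': index 1 in ['d', 'a', 'e'] -> ['a', 'd', 'e']
'e': index 2 in ['a', 'd', 'e'] -> ['e', 'a', 'd']
'e': index 0 in ['e', 'a', 'd'] -> ['e', 'a', 'd']


Output: [0, 0, 1, 0, 1, 2, 0]


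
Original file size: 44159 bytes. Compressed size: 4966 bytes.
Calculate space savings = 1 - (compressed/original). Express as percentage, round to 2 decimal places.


ratio = compressed/original = 4966/44159 = 0.112457
savings = 1 - ratio = 1 - 0.112457 = 0.887543
as a percentage: 0.887543 * 100 = 88.75%

Space savings = 1 - 4966/44159 = 88.75%


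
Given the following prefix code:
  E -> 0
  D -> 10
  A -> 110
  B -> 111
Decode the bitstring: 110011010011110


Decoding step by step:
Bits 110 -> A
Bits 0 -> E
Bits 110 -> A
Bits 10 -> D
Bits 0 -> E
Bits 111 -> B
Bits 10 -> D


Decoded message: AEADEBD


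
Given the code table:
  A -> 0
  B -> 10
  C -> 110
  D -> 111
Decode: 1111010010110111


Decoding:
111 -> D
10 -> B
10 -> B
0 -> A
10 -> B
110 -> C
111 -> D


Result: DBBABCD


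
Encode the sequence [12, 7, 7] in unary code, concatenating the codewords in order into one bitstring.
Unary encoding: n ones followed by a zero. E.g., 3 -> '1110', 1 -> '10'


Encode each number as n ones followed by a terminating 0:
  12 -> 1111111111110 (13 bits)
  7 -> 11111110 (8 bits)
  7 -> 11111110 (8 bits)
Total length = 13 + 8 + 8 = 29 bits.

Unary([12, 7, 7]) = 11111111111101111111011111110 (29 bits)


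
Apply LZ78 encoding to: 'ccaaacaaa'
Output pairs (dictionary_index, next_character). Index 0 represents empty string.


LZ78 encoding steps:
Dictionary: {0: ''}
Step 1: w='' (idx 0), next='c' -> output (0, 'c'), add 'c' as idx 1
Step 2: w='c' (idx 1), next='a' -> output (1, 'a'), add 'ca' as idx 2
Step 3: w='' (idx 0), next='a' -> output (0, 'a'), add 'a' as idx 3
Step 4: w='a' (idx 3), next='c' -> output (3, 'c'), add 'ac' as idx 4
Step 5: w='a' (idx 3), next='a' -> output (3, 'a'), add 'aa' as idx 5
Step 6: w='a' (idx 3), end of input -> output (3, '')


Encoded: [(0, 'c'), (1, 'a'), (0, 'a'), (3, 'c'), (3, 'a'), (3, '')]


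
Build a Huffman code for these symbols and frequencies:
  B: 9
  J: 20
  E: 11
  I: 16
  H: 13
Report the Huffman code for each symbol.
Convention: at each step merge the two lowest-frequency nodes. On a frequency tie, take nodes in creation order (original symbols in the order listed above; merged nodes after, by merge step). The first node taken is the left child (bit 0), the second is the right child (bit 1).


Huffman tree construction:
Step 1: Merge B(9) + E(11) = 20
Step 2: Merge H(13) + I(16) = 29
Step 3: Merge J(20) + (B+E)(20) = 40
Step 4: Merge (H+I)(29) + (J+(B+E))(40) = 69
Read each symbol's code off the tree from the root (left child = 0, right child = 1).

Codes:
  B: 110 (length 3)
  J: 10 (length 2)
  E: 111 (length 3)
  I: 01 (length 2)
  H: 00 (length 2)
Average code length: 158/69 = 2.2899 bits/symbol


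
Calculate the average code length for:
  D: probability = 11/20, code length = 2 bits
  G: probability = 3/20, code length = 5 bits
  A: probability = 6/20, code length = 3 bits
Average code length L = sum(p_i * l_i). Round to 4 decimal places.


Weighted contributions p_i * l_i:
  D: (11/20) * 2 = 22/20
  G: (3/20) * 5 = 15/20
  A: (6/20) * 3 = 18/20
Sum = (22 + 15 + 18)/20 = 55/20

L = 55/20 = 2.7500 bits/symbol


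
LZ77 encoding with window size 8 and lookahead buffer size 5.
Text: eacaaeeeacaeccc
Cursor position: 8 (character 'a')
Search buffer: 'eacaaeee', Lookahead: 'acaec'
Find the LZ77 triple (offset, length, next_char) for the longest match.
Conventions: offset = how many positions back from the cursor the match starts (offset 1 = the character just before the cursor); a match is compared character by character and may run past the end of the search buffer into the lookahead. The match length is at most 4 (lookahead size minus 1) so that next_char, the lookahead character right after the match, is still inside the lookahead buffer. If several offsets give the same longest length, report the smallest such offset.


Try each offset into the search buffer:
  offset=1 (pos 7, char 'e'): match length 0
  offset=2 (pos 6, char 'e'): match length 0
  offset=3 (pos 5, char 'e'): match length 0
  offset=4 (pos 4, char 'a'): match length 1
  offset=5 (pos 3, char 'a'): match length 1
  offset=6 (pos 2, char 'c'): match length 0
  offset=7 (pos 1, char 'a'): match length 3
  offset=8 (pos 0, char 'e'): match length 0
Longest match has length 3 at offset 7.
next_char = character at position 8 + 3 = 11 -> 'e'

Best match: offset=7, length=3 (matching 'aca' starting at position 1)
LZ77 triple: (7, 3, 'e')


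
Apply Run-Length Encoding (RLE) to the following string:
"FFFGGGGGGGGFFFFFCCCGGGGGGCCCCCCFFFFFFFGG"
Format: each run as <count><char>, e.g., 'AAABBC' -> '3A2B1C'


Scanning runs left to right:
  i=0: run of 'F' x 3 -> '3F'
  i=3: run of 'G' x 8 -> '8G'
  i=11: run of 'F' x 5 -> '5F'
  i=16: run of 'C' x 3 -> '3C'
  i=19: run of 'G' x 6 -> '6G'
  i=25: run of 'C' x 6 -> '6C'
  i=31: run of 'F' x 7 -> '7F'
  i=38: run of 'G' x 2 -> '2G'

RLE = 3F8G5F3C6G6C7F2G


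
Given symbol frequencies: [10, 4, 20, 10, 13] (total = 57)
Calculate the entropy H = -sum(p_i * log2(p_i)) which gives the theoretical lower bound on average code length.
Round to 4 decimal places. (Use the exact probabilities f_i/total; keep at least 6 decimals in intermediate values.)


Per-symbol terms -p_i * log2(p_i) with p_i = f_i/57:
  p = 10/57 = 0.175439: log2(p) = -2.510962, -p*log2(p) = 0.440520
  p = 4/57 = 0.070175: log2(p) = -3.832890, -p*log2(p) = 0.268975
  p = 20/57 = 0.350877: log2(p) = -1.510962, -p*log2(p) = 0.530162
  p = 10/57 = 0.175439: log2(p) = -2.510962, -p*log2(p) = 0.440520
  p = 13/57 = 0.228070: log2(p) = -2.132450, -p*log2(p) = 0.486348
H = 0.440520 + 0.268975 + 0.530162 + 0.440520 + 0.486348 = 2.166525

H = 2.1665 bits/symbol


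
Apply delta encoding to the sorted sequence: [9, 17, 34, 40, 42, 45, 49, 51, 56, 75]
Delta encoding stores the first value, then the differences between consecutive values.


First value: 9
Deltas:
  17 - 9 = 8
  34 - 17 = 17
  40 - 34 = 6
  42 - 40 = 2
  45 - 42 = 3
  49 - 45 = 4
  51 - 49 = 2
  56 - 51 = 5
  75 - 56 = 19


Delta encoded: [9, 8, 17, 6, 2, 3, 4, 2, 5, 19]


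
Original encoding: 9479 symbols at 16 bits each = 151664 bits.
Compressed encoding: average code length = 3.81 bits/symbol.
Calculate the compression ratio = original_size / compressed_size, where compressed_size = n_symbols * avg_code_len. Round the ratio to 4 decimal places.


original_size = n_symbols * orig_bits = 9479 * 16 = 151664 bits
compressed_size = n_symbols * avg_code_len = 9479 * 3.81 = 36114.99 bits
ratio = original_size / compressed_size = 151664 / 36114.99 = 4.1995

Compression ratio = 4.1995


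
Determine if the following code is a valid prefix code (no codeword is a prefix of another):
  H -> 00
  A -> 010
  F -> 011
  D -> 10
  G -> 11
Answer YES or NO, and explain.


Checking each pair (does one codeword prefix another?):
  H='00' vs A='010': no prefix
  H='00' vs F='011': no prefix
  H='00' vs D='10': no prefix
  H='00' vs G='11': no prefix
  A='010' vs H='00': no prefix
  A='010' vs F='011': no prefix
  A='010' vs D='10': no prefix
  A='010' vs G='11': no prefix
  F='011' vs H='00': no prefix
  F='011' vs A='010': no prefix
  F='011' vs D='10': no prefix
  F='011' vs G='11': no prefix
  D='10' vs H='00': no prefix
  D='10' vs A='010': no prefix
  D='10' vs F='011': no prefix
  D='10' vs G='11': no prefix
  G='11' vs H='00': no prefix
  G='11' vs A='010': no prefix
  G='11' vs F='011': no prefix
  G='11' vs D='10': no prefix
No violation found over all pairs.

YES -- this is a valid prefix code. No codeword is a prefix of any other codeword.


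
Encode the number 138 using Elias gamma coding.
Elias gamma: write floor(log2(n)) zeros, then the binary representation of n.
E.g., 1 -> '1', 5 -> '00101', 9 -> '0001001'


num_bits = floor(log2(138)) + 1 = 8
leading_zeros = num_bits - 1 = 7
binary(138) = 10001010

Elias gamma(138) = '0000000' + '10001010' = 000000010001010 (15 bits)


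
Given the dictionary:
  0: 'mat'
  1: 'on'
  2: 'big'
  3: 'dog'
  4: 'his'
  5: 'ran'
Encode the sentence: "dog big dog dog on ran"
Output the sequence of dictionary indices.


Look up each word in the dictionary:
  'dog' -> 3
  'big' -> 2
  'dog' -> 3
  'dog' -> 3
  'on' -> 1
  'ran' -> 5

Encoded: [3, 2, 3, 3, 1, 5]


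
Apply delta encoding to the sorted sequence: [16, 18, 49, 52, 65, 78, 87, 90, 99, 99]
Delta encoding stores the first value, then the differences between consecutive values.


First value: 16
Deltas:
  18 - 16 = 2
  49 - 18 = 31
  52 - 49 = 3
  65 - 52 = 13
  78 - 65 = 13
  87 - 78 = 9
  90 - 87 = 3
  99 - 90 = 9
  99 - 99 = 0


Delta encoded: [16, 2, 31, 3, 13, 13, 9, 3, 9, 0]


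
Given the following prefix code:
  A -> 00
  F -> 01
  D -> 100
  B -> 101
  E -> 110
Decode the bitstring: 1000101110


Decoding step by step:
Bits 100 -> D
Bits 01 -> F
Bits 01 -> F
Bits 110 -> E


Decoded message: DFFE


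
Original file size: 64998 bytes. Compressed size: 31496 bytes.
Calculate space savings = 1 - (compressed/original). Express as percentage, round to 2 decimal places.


ratio = compressed/original = 31496/64998 = 0.484569
savings = 1 - ratio = 1 - 0.484569 = 0.515431
as a percentage: 0.515431 * 100 = 51.54%

Space savings = 1 - 31496/64998 = 51.54%


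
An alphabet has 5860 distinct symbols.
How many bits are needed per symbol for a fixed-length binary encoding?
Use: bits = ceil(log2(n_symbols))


log2(5860) = 12.5167
Bracket: 2^12 = 4096 < 5860 <= 2^13 = 8192
So ceil(log2(5860)) = 13

bits = ceil(log2(5860)) = ceil(12.5167) = 13 bits


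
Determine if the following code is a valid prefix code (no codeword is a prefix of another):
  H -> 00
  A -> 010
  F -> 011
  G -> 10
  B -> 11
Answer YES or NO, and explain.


Checking each pair (does one codeword prefix another?):
  H='00' vs A='010': no prefix
  H='00' vs F='011': no prefix
  H='00' vs G='10': no prefix
  H='00' vs B='11': no prefix
  A='010' vs H='00': no prefix
  A='010' vs F='011': no prefix
  A='010' vs G='10': no prefix
  A='010' vs B='11': no prefix
  F='011' vs H='00': no prefix
  F='011' vs A='010': no prefix
  F='011' vs G='10': no prefix
  F='011' vs B='11': no prefix
  G='10' vs H='00': no prefix
  G='10' vs A='010': no prefix
  G='10' vs F='011': no prefix
  G='10' vs B='11': no prefix
  B='11' vs H='00': no prefix
  B='11' vs A='010': no prefix
  B='11' vs F='011': no prefix
  B='11' vs G='10': no prefix
No violation found over all pairs.

YES -- this is a valid prefix code. No codeword is a prefix of any other codeword.


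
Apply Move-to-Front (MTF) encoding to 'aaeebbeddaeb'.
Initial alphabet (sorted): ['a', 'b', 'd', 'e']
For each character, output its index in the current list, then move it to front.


MTF encoding:
'a': index 0 in ['a', 'b', 'd', 'e'] -> ['a', 'b', 'd', 'e']
'a': index 0 in ['a', 'b', 'd', 'e'] -> ['a', 'b', 'd', 'e']
'e': index 3 in ['a', 'b', 'd', 'e'] -> ['e', 'a', 'b', 'd']
'e': index 0 in ['e', 'a', 'b', 'd'] -> ['e', 'a', 'b', 'd']
'b': index 2 in ['e', 'a', 'b', 'd'] -> ['b', 'e', 'a', 'd']
'b': index 0 in ['b', 'e', 'a', 'd'] -> ['b', 'e', 'a', 'd']
'e': index 1 in ['b', 'e', 'a', 'd'] -> ['e', 'b', 'a', 'd']
'd': index 3 in ['e', 'b', 'a', 'd'] -> ['d', 'e', 'b', 'a']
'd': index 0 in ['d', 'e', 'b', 'a'] -> ['d', 'e', 'b', 'a']
'a': index 3 in ['d', 'e', 'b', 'a'] -> ['a', 'd', 'e', 'b']
'e': index 2 in ['a', 'd', 'e', 'b'] -> ['e', 'a', 'd', 'b']
'b': index 3 in ['e', 'a', 'd', 'b'] -> ['b', 'e', 'a', 'd']


Output: [0, 0, 3, 0, 2, 0, 1, 3, 0, 3, 2, 3]


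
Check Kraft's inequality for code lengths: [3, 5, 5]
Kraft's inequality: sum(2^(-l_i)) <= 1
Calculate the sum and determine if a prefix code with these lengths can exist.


Sum = 2^(-3) + 2^(-5) + 2^(-5)
    = 0.125 + 0.03125 + 0.03125
    = 6/32 = 0.1875
Since 0.1875 <= 1, Kraft's inequality IS satisfied.
A prefix code with these lengths CAN exist.

Kraft sum = 0.1875. Satisfied.


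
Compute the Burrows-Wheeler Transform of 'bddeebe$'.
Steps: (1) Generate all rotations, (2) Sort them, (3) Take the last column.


Rotations (sorted):
  0: $bddeebe -> last char: e
  1: bddeebe$ -> last char: $
  2: be$bddee -> last char: e
  3: ddeebe$b -> last char: b
  4: deebe$bd -> last char: d
  5: e$bddeeb -> last char: b
  6: ebe$bdde -> last char: e
  7: eebe$bdd -> last char: d


BWT = e$ebdbed


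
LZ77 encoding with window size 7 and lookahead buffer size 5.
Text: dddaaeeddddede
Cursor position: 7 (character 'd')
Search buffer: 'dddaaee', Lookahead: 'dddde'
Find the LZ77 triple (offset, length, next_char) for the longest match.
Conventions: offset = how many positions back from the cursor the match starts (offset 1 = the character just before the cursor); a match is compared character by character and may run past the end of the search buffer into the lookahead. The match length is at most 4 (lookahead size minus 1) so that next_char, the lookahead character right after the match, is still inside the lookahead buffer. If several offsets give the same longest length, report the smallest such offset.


Try each offset into the search buffer:
  offset=1 (pos 6, char 'e'): match length 0
  offset=2 (pos 5, char 'e'): match length 0
  offset=3 (pos 4, char 'a'): match length 0
  offset=4 (pos 3, char 'a'): match length 0
  offset=5 (pos 2, char 'd'): match length 1
  offset=6 (pos 1, char 'd'): match length 2
  offset=7 (pos 0, char 'd'): match length 3
Longest match has length 3 at offset 7.
next_char = character at position 7 + 3 = 10 -> 'd'

Best match: offset=7, length=3 (matching 'ddd' starting at position 0)
LZ77 triple: (7, 3, 'd')


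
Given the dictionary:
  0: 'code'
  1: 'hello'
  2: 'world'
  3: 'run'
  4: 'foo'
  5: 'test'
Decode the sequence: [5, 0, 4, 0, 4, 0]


Look up each index in the dictionary:
  5 -> 'test'
  0 -> 'code'
  4 -> 'foo'
  0 -> 'code'
  4 -> 'foo'
  0 -> 'code'

Decoded: "test code foo code foo code"


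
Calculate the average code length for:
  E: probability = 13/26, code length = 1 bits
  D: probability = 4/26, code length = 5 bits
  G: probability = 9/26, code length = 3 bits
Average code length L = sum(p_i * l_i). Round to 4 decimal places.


Weighted contributions p_i * l_i:
  E: (13/26) * 1 = 13/26
  D: (4/26) * 5 = 20/26
  G: (9/26) * 3 = 27/26
Sum = (13 + 20 + 27)/26 = 60/26

L = 60/26 = 2.3077 bits/symbol


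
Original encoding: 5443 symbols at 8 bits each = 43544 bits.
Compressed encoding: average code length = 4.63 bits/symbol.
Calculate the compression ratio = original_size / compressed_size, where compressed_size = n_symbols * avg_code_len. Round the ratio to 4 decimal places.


original_size = n_symbols * orig_bits = 5443 * 8 = 43544 bits
compressed_size = n_symbols * avg_code_len = 5443 * 4.63 = 25201.09 bits
ratio = original_size / compressed_size = 43544 / 25201.09 = 1.7279

Compression ratio = 1.7279


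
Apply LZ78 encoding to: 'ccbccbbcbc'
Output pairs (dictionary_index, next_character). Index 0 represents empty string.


LZ78 encoding steps:
Dictionary: {0: ''}
Step 1: w='' (idx 0), next='c' -> output (0, 'c'), add 'c' as idx 1
Step 2: w='c' (idx 1), next='b' -> output (1, 'b'), add 'cb' as idx 2
Step 3: w='c' (idx 1), next='c' -> output (1, 'c'), add 'cc' as idx 3
Step 4: w='' (idx 0), next='b' -> output (0, 'b'), add 'b' as idx 4
Step 5: w='b' (idx 4), next='c' -> output (4, 'c'), add 'bc' as idx 5
Step 6: w='bc' (idx 5), end of input -> output (5, '')


Encoded: [(0, 'c'), (1, 'b'), (1, 'c'), (0, 'b'), (4, 'c'), (5, '')]


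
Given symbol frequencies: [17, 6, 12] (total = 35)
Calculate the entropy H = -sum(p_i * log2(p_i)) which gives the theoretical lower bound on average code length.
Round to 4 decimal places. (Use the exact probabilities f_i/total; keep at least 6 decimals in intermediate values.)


Per-symbol terms -p_i * log2(p_i) with p_i = f_i/35:
  p = 17/35 = 0.485714: log2(p) = -1.041820, -p*log2(p) = 0.506027
  p = 6/35 = 0.171429: log2(p) = -2.544321, -p*log2(p) = 0.436169
  p = 12/35 = 0.342857: log2(p) = -1.544321, -p*log2(p) = 0.529481
H = 0.506027 + 0.436169 + 0.529481 = 1.471677

H = 1.4717 bits/symbol


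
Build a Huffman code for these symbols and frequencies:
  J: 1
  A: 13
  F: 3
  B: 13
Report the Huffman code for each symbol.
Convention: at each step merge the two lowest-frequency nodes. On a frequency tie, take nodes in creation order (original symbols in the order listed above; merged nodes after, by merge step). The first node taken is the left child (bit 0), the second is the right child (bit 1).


Huffman tree construction:
Step 1: Merge J(1) + F(3) = 4
Step 2: Merge (J+F)(4) + A(13) = 17
Step 3: Merge B(13) + ((J+F)+A)(17) = 30
Read each symbol's code off the tree from the root (left child = 0, right child = 1).

Codes:
  J: 100 (length 3)
  A: 11 (length 2)
  F: 101 (length 3)
  B: 0 (length 1)
Average code length: 51/30 = 1.7000 bits/symbol


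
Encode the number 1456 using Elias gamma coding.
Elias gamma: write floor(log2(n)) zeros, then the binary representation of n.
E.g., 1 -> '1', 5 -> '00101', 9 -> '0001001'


num_bits = floor(log2(1456)) + 1 = 11
leading_zeros = num_bits - 1 = 10
binary(1456) = 10110110000

Elias gamma(1456) = '0000000000' + '10110110000' = 000000000010110110000 (21 bits)


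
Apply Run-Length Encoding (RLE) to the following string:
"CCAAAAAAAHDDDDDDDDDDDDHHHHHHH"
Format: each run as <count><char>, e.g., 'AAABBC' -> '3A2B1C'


Scanning runs left to right:
  i=0: run of 'C' x 2 -> '2C'
  i=2: run of 'A' x 7 -> '7A'
  i=9: run of 'H' x 1 -> '1H'
  i=10: run of 'D' x 12 -> '12D'
  i=22: run of 'H' x 7 -> '7H'

RLE = 2C7A1H12D7H


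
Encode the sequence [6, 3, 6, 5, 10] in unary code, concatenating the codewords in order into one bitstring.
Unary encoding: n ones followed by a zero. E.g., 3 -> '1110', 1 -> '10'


Encode each number as n ones followed by a terminating 0:
  6 -> 1111110 (7 bits)
  3 -> 1110 (4 bits)
  6 -> 1111110 (7 bits)
  5 -> 111110 (6 bits)
  10 -> 11111111110 (11 bits)
Total length = 7 + 4 + 7 + 6 + 11 = 35 bits.

Unary([6, 3, 6, 5, 10]) = 11111101110111111011111011111111110 (35 bits)
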